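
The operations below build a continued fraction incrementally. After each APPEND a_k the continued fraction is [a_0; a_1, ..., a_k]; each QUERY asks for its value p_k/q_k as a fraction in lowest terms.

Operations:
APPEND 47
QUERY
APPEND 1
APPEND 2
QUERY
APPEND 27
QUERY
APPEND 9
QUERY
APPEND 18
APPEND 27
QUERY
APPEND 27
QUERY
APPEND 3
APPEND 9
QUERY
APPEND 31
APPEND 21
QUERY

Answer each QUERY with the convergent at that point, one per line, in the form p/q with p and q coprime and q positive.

47/1
143/3
3909/82
35324/741
17308331/363081
467964678/9816607
13258785963/278132725
8674573697541/181968607642

APPEND 47: p_0 = 47·1 + 0 = 47, q_0 = 47·0 + 1 = 1 → 47/1
APPEND 1: p_1 = 1·47 + 1 = 48, q_1 = 1·1 + 0 = 1 → 48/1
APPEND 2: p_2 = 2·48 + 47 = 143, q_2 = 2·1 + 1 = 3 → 143/3
APPEND 27: p_3 = 27·143 + 48 = 3909, q_3 = 27·3 + 1 = 82 → 3909/82
APPEND 9: p_4 = 9·3909 + 143 = 35324, q_4 = 9·82 + 3 = 741 → 35324/741
APPEND 18: p_5 = 18·35324 + 3909 = 639741, q_5 = 18·741 + 82 = 13420 → 639741/13420
APPEND 27: p_6 = 27·639741 + 35324 = 17308331, q_6 = 27·13420 + 741 = 363081 → 17308331/363081
APPEND 27: p_7 = 27·17308331 + 639741 = 467964678, q_7 = 27·363081 + 13420 = 9816607 → 467964678/9816607
APPEND 3: p_8 = 3·467964678 + 17308331 = 1421202365, q_8 = 3·9816607 + 363081 = 29812902 → 1421202365/29812902
APPEND 9: p_9 = 9·1421202365 + 467964678 = 13258785963, q_9 = 9·29812902 + 9816607 = 278132725 → 13258785963/278132725
APPEND 31: p_10 = 31·13258785963 + 1421202365 = 412443567218, q_10 = 31·278132725 + 29812902 = 8651927377 → 412443567218/8651927377
APPEND 21: p_11 = 21·412443567218 + 13258785963 = 8674573697541, q_11 = 21·8651927377 + 278132725 = 181968607642 → 8674573697541/181968607642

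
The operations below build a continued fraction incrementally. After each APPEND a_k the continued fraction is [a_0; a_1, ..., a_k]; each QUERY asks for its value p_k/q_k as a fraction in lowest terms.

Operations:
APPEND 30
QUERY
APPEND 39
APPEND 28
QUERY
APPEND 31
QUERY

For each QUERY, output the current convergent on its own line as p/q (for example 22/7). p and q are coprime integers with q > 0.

30/1
32818/1093
1018529/33922

APPEND 30: p_0 = 30·1 + 0 = 30, q_0 = 30·0 + 1 = 1 → 30/1
APPEND 39: p_1 = 39·30 + 1 = 1171, q_1 = 39·1 + 0 = 39 → 1171/39
APPEND 28: p_2 = 28·1171 + 30 = 32818, q_2 = 28·39 + 1 = 1093 → 32818/1093
APPEND 31: p_3 = 31·32818 + 1171 = 1018529, q_3 = 31·1093 + 39 = 33922 → 1018529/33922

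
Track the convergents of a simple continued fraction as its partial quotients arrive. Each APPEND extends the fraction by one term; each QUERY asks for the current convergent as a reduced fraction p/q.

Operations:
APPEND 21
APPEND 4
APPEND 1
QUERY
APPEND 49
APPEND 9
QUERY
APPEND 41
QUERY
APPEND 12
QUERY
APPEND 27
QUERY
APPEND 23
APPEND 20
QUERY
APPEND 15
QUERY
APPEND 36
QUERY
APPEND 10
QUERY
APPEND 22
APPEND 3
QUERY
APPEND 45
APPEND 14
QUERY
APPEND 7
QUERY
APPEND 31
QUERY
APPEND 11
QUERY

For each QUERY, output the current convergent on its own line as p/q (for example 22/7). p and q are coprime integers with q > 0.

APPEND 21: p_0 = 21·1 + 0 = 21, q_0 = 21·0 + 1 = 1 → 21/1
APPEND 4: p_1 = 4·21 + 1 = 85, q_1 = 4·1 + 0 = 4 → 85/4
APPEND 1: p_2 = 1·85 + 21 = 106, q_2 = 1·4 + 1 = 5 → 106/5
APPEND 49: p_3 = 49·106 + 85 = 5279, q_3 = 49·5 + 4 = 249 → 5279/249
APPEND 9: p_4 = 9·5279 + 106 = 47617, q_4 = 9·249 + 5 = 2246 → 47617/2246
APPEND 41: p_5 = 41·47617 + 5279 = 1957576, q_5 = 41·2246 + 249 = 92335 → 1957576/92335
APPEND 12: p_6 = 12·1957576 + 47617 = 23538529, q_6 = 12·92335 + 2246 = 1110266 → 23538529/1110266
APPEND 27: p_7 = 27·23538529 + 1957576 = 637497859, q_7 = 27·1110266 + 92335 = 30069517 → 637497859/30069517
APPEND 23: p_8 = 23·637497859 + 23538529 = 14685989286, q_8 = 23·30069517 + 1110266 = 692709157 → 14685989286/692709157
APPEND 20: p_9 = 20·14685989286 + 637497859 = 294357283579, q_9 = 20·692709157 + 30069517 = 13884252657 → 294357283579/13884252657
APPEND 15: p_10 = 15·294357283579 + 14685989286 = 4430045242971, q_10 = 15·13884252657 + 692709157 = 208956499012 → 4430045242971/208956499012
APPEND 36: p_11 = 36·4430045242971 + 294357283579 = 159775986030535, q_11 = 36·208956499012 + 13884252657 = 7536318217089 → 159775986030535/7536318217089
APPEND 10: p_12 = 10·159775986030535 + 4430045242971 = 1602189905548321, q_12 = 10·7536318217089 + 208956499012 = 75572138669902 → 1602189905548321/75572138669902
APPEND 22: p_13 = 22·1602189905548321 + 159775986030535 = 35407953908093597, q_13 = 22·75572138669902 + 7536318217089 = 1670123368954933 → 35407953908093597/1670123368954933
APPEND 3: p_14 = 3·35407953908093597 + 1602189905548321 = 107826051629829112, q_14 = 3·1670123368954933 + 75572138669902 = 5085942245534701 → 107826051629829112/5085942245534701
APPEND 45: p_15 = 45·107826051629829112 + 35407953908093597 = 4887580277250403637, q_15 = 45·5085942245534701 + 1670123368954933 = 230537524418016478 → 4887580277250403637/230537524418016478
APPEND 14: p_16 = 14·4887580277250403637 + 107826051629829112 = 68533949933135480030, q_16 = 14·230537524418016478 + 5085942245534701 = 3232611284097765393 → 68533949933135480030/3232611284097765393
APPEND 7: p_17 = 7·68533949933135480030 + 4887580277250403637 = 484625229809198763847, q_17 = 7·3232611284097765393 + 230537524418016478 = 22858816513102374229 → 484625229809198763847/22858816513102374229
APPEND 31: p_18 = 31·484625229809198763847 + 68533949933135480030 = 15091916074018297159287, q_18 = 31·22858816513102374229 + 3232611284097765393 = 711855923190271366492 → 15091916074018297159287/711855923190271366492
APPEND 11: p_19 = 11·15091916074018297159287 + 484625229809198763847 = 166495702044010467516004, q_19 = 11·711855923190271366492 + 22858816513102374229 = 7853273971606087405641 → 166495702044010467516004/7853273971606087405641

106/5
47617/2246
1957576/92335
23538529/1110266
637497859/30069517
294357283579/13884252657
4430045242971/208956499012
159775986030535/7536318217089
1602189905548321/75572138669902
107826051629829112/5085942245534701
68533949933135480030/3232611284097765393
484625229809198763847/22858816513102374229
15091916074018297159287/711855923190271366492
166495702044010467516004/7853273971606087405641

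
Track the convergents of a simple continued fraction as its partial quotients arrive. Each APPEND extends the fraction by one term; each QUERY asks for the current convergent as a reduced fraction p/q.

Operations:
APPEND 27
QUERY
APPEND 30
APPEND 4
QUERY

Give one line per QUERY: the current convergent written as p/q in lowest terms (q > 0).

27/1
3271/121

APPEND 27: p_0 = 27·1 + 0 = 27, q_0 = 27·0 + 1 = 1 → 27/1
APPEND 30: p_1 = 30·27 + 1 = 811, q_1 = 30·1 + 0 = 30 → 811/30
APPEND 4: p_2 = 4·811 + 27 = 3271, q_2 = 4·30 + 1 = 121 → 3271/121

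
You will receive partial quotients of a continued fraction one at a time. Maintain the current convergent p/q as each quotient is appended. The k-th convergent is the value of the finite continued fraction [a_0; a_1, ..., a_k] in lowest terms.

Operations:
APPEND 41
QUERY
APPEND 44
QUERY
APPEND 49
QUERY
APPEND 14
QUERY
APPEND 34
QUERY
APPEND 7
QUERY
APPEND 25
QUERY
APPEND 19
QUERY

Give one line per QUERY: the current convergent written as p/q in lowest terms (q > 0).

APPEND 41: p_0 = 41·1 + 0 = 41, q_0 = 41·0 + 1 = 1 → 41/1
APPEND 44: p_1 = 44·41 + 1 = 1805, q_1 = 44·1 + 0 = 44 → 1805/44
APPEND 49: p_2 = 49·1805 + 41 = 88486, q_2 = 49·44 + 1 = 2157 → 88486/2157
APPEND 14: p_3 = 14·88486 + 1805 = 1240609, q_3 = 14·2157 + 44 = 30242 → 1240609/30242
APPEND 34: p_4 = 34·1240609 + 88486 = 42269192, q_4 = 34·30242 + 2157 = 1030385 → 42269192/1030385
APPEND 7: p_5 = 7·42269192 + 1240609 = 297124953, q_5 = 7·1030385 + 30242 = 7242937 → 297124953/7242937
APPEND 25: p_6 = 25·297124953 + 42269192 = 7470393017, q_6 = 25·7242937 + 1030385 = 182103810 → 7470393017/182103810
APPEND 19: p_7 = 19·7470393017 + 297124953 = 142234592276, q_7 = 19·182103810 + 7242937 = 3467215327 → 142234592276/3467215327

41/1
1805/44
88486/2157
1240609/30242
42269192/1030385
297124953/7242937
7470393017/182103810
142234592276/3467215327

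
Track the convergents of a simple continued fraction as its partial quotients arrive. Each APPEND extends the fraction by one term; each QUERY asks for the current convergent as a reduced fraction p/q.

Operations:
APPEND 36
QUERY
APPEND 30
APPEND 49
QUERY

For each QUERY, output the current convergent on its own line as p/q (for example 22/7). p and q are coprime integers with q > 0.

APPEND 36: p_0 = 36·1 + 0 = 36, q_0 = 36·0 + 1 = 1 → 36/1
APPEND 30: p_1 = 30·36 + 1 = 1081, q_1 = 30·1 + 0 = 30 → 1081/30
APPEND 49: p_2 = 49·1081 + 36 = 53005, q_2 = 49·30 + 1 = 1471 → 53005/1471

36/1
53005/1471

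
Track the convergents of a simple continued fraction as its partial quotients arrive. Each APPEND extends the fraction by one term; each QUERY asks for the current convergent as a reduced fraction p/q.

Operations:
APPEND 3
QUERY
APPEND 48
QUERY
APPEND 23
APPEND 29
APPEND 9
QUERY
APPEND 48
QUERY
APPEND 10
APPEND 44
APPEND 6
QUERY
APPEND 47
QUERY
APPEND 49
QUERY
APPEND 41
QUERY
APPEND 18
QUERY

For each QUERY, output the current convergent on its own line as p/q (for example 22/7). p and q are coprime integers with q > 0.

3/1
145/48
875861/289942
42138275/13949309
112151361565/37126199334
5289735510714/1751095771415
259309191386551/85840818998669
10636966582359305/3521224674716844
191724707673854041/63467884963901861

APPEND 3: p_0 = 3·1 + 0 = 3, q_0 = 3·0 + 1 = 1 → 3/1
APPEND 48: p_1 = 48·3 + 1 = 145, q_1 = 48·1 + 0 = 48 → 145/48
APPEND 23: p_2 = 23·145 + 3 = 3338, q_2 = 23·48 + 1 = 1105 → 3338/1105
APPEND 29: p_3 = 29·3338 + 145 = 96947, q_3 = 29·1105 + 48 = 32093 → 96947/32093
APPEND 9: p_4 = 9·96947 + 3338 = 875861, q_4 = 9·32093 + 1105 = 289942 → 875861/289942
APPEND 48: p_5 = 48·875861 + 96947 = 42138275, q_5 = 48·289942 + 32093 = 13949309 → 42138275/13949309
APPEND 10: p_6 = 10·42138275 + 875861 = 422258611, q_6 = 10·13949309 + 289942 = 139783032 → 422258611/139783032
APPEND 44: p_7 = 44·422258611 + 42138275 = 18621517159, q_7 = 44·139783032 + 13949309 = 6164402717 → 18621517159/6164402717
APPEND 6: p_8 = 6·18621517159 + 422258611 = 112151361565, q_8 = 6·6164402717 + 139783032 = 37126199334 → 112151361565/37126199334
APPEND 47: p_9 = 47·112151361565 + 18621517159 = 5289735510714, q_9 = 47·37126199334 + 6164402717 = 1751095771415 → 5289735510714/1751095771415
APPEND 49: p_10 = 49·5289735510714 + 112151361565 = 259309191386551, q_10 = 49·1751095771415 + 37126199334 = 85840818998669 → 259309191386551/85840818998669
APPEND 41: p_11 = 41·259309191386551 + 5289735510714 = 10636966582359305, q_11 = 41·85840818998669 + 1751095771415 = 3521224674716844 → 10636966582359305/3521224674716844
APPEND 18: p_12 = 18·10636966582359305 + 259309191386551 = 191724707673854041, q_12 = 18·3521224674716844 + 85840818998669 = 63467884963901861 → 191724707673854041/63467884963901861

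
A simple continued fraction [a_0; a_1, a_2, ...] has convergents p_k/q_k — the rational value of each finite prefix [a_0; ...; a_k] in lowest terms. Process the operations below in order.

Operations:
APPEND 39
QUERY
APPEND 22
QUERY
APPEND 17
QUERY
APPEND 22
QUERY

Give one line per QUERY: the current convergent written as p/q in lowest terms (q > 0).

39/1
859/22
14642/375
322983/8272

APPEND 39: p_0 = 39·1 + 0 = 39, q_0 = 39·0 + 1 = 1 → 39/1
APPEND 22: p_1 = 22·39 + 1 = 859, q_1 = 22·1 + 0 = 22 → 859/22
APPEND 17: p_2 = 17·859 + 39 = 14642, q_2 = 17·22 + 1 = 375 → 14642/375
APPEND 22: p_3 = 22·14642 + 859 = 322983, q_3 = 22·375 + 22 = 8272 → 322983/8272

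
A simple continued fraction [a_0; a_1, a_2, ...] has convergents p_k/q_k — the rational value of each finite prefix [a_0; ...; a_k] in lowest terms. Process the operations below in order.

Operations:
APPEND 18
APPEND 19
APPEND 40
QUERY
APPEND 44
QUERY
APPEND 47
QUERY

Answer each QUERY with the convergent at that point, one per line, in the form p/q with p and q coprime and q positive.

13738/761
604815/33503
28440043/1575402

APPEND 18: p_0 = 18·1 + 0 = 18, q_0 = 18·0 + 1 = 1 → 18/1
APPEND 19: p_1 = 19·18 + 1 = 343, q_1 = 19·1 + 0 = 19 → 343/19
APPEND 40: p_2 = 40·343 + 18 = 13738, q_2 = 40·19 + 1 = 761 → 13738/761
APPEND 44: p_3 = 44·13738 + 343 = 604815, q_3 = 44·761 + 19 = 33503 → 604815/33503
APPEND 47: p_4 = 47·604815 + 13738 = 28440043, q_4 = 47·33503 + 761 = 1575402 → 28440043/1575402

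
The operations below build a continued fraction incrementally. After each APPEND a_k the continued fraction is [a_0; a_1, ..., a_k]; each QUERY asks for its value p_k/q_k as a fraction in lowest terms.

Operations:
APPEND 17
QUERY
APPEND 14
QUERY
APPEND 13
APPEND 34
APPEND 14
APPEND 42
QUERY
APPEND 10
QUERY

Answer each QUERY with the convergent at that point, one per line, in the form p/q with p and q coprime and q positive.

17/1
239/14
62833203/3680690
629825524/36894387

APPEND 17: p_0 = 17·1 + 0 = 17, q_0 = 17·0 + 1 = 1 → 17/1
APPEND 14: p_1 = 14·17 + 1 = 239, q_1 = 14·1 + 0 = 14 → 239/14
APPEND 13: p_2 = 13·239 + 17 = 3124, q_2 = 13·14 + 1 = 183 → 3124/183
APPEND 34: p_3 = 34·3124 + 239 = 106455, q_3 = 34·183 + 14 = 6236 → 106455/6236
APPEND 14: p_4 = 14·106455 + 3124 = 1493494, q_4 = 14·6236 + 183 = 87487 → 1493494/87487
APPEND 42: p_5 = 42·1493494 + 106455 = 62833203, q_5 = 42·87487 + 6236 = 3680690 → 62833203/3680690
APPEND 10: p_6 = 10·62833203 + 1493494 = 629825524, q_6 = 10·3680690 + 87487 = 36894387 → 629825524/36894387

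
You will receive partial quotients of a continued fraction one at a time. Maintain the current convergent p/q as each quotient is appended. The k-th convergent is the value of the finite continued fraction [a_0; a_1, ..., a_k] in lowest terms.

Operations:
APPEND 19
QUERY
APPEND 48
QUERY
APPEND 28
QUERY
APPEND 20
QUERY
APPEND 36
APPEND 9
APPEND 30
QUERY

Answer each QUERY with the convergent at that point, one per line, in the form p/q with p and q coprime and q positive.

APPEND 19: p_0 = 19·1 + 0 = 19, q_0 = 19·0 + 1 = 1 → 19/1
APPEND 48: p_1 = 48·19 + 1 = 913, q_1 = 48·1 + 0 = 48 → 913/48
APPEND 28: p_2 = 28·913 + 19 = 25583, q_2 = 28·48 + 1 = 1345 → 25583/1345
APPEND 20: p_3 = 20·25583 + 913 = 512573, q_3 = 20·1345 + 48 = 26948 → 512573/26948
APPEND 36: p_4 = 36·512573 + 25583 = 18478211, q_4 = 36·26948 + 1345 = 971473 → 18478211/971473
APPEND 9: p_5 = 9·18478211 + 512573 = 166816472, q_5 = 9·971473 + 26948 = 8770205 → 166816472/8770205
APPEND 30: p_6 = 30·166816472 + 18478211 = 5022972371, q_6 = 30·8770205 + 971473 = 264077623 → 5022972371/264077623

19/1
913/48
25583/1345
512573/26948
5022972371/264077623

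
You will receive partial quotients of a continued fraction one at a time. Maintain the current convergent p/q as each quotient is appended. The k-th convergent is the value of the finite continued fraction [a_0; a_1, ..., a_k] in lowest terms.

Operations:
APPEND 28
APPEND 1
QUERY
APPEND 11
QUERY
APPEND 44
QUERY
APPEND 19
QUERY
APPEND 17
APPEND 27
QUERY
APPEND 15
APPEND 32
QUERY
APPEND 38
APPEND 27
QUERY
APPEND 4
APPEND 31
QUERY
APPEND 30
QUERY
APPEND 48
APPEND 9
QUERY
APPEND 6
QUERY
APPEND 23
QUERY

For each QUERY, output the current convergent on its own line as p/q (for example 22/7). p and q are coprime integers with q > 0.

29/1
347/12
15297/529
290990/10063
134268419/4643263
64741897603/2238900703
66544441525405/2301236176696
8394383734692731/290294111552029
252100152017980876/8718113439314913
109234915277397953887/3777555766227325590
667518693344985498101/23084094336562621393
15462164862212064410210/534711725507167617629

APPEND 28: p_0 = 28·1 + 0 = 28, q_0 = 28·0 + 1 = 1 → 28/1
APPEND 1: p_1 = 1·28 + 1 = 29, q_1 = 1·1 + 0 = 1 → 29/1
APPEND 11: p_2 = 11·29 + 28 = 347, q_2 = 11·1 + 1 = 12 → 347/12
APPEND 44: p_3 = 44·347 + 29 = 15297, q_3 = 44·12 + 1 = 529 → 15297/529
APPEND 19: p_4 = 19·15297 + 347 = 290990, q_4 = 19·529 + 12 = 10063 → 290990/10063
APPEND 17: p_5 = 17·290990 + 15297 = 4962127, q_5 = 17·10063 + 529 = 171600 → 4962127/171600
APPEND 27: p_6 = 27·4962127 + 290990 = 134268419, q_6 = 27·171600 + 10063 = 4643263 → 134268419/4643263
APPEND 15: p_7 = 15·134268419 + 4962127 = 2018988412, q_7 = 15·4643263 + 171600 = 69820545 → 2018988412/69820545
APPEND 32: p_8 = 32·2018988412 + 134268419 = 64741897603, q_8 = 32·69820545 + 4643263 = 2238900703 → 64741897603/2238900703
APPEND 38: p_9 = 38·64741897603 + 2018988412 = 2462211097326, q_9 = 38·2238900703 + 69820545 = 85148047259 → 2462211097326/85148047259
APPEND 27: p_10 = 27·2462211097326 + 64741897603 = 66544441525405, q_10 = 27·85148047259 + 2238900703 = 2301236176696 → 66544441525405/2301236176696
APPEND 4: p_11 = 4·66544441525405 + 2462211097326 = 268639977198946, q_11 = 4·2301236176696 + 85148047259 = 9290092754043 → 268639977198946/9290092754043
APPEND 31: p_12 = 31·268639977198946 + 66544441525405 = 8394383734692731, q_12 = 31·9290092754043 + 2301236176696 = 290294111552029 → 8394383734692731/290294111552029
APPEND 30: p_13 = 30·8394383734692731 + 268639977198946 = 252100152017980876, q_13 = 30·290294111552029 + 9290092754043 = 8718113439314913 → 252100152017980876/8718113439314913
APPEND 48: p_14 = 48·252100152017980876 + 8394383734692731 = 12109201680597774779, q_14 = 48·8718113439314913 + 290294111552029 = 418759739198667853 → 12109201680597774779/418759739198667853
APPEND 9: p_15 = 9·12109201680597774779 + 252100152017980876 = 109234915277397953887, q_15 = 9·418759739198667853 + 8718113439314913 = 3777555766227325590 → 109234915277397953887/3777555766227325590
APPEND 6: p_16 = 6·109234915277397953887 + 12109201680597774779 = 667518693344985498101, q_16 = 6·3777555766227325590 + 418759739198667853 = 23084094336562621393 → 667518693344985498101/23084094336562621393
APPEND 23: p_17 = 23·667518693344985498101 + 109234915277397953887 = 15462164862212064410210, q_17 = 23·23084094336562621393 + 3777555766227325590 = 534711725507167617629 → 15462164862212064410210/534711725507167617629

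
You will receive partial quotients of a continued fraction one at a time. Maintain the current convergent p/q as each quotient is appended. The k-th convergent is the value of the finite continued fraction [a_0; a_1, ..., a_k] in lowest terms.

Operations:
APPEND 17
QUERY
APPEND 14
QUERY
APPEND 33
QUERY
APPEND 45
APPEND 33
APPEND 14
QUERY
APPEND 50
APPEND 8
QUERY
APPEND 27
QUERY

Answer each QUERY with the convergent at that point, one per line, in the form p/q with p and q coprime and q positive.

17/1
239/14
7904/463
164901153/9659569
66219388201/3878995009
1796180292308/105216532173

APPEND 17: p_0 = 17·1 + 0 = 17, q_0 = 17·0 + 1 = 1 → 17/1
APPEND 14: p_1 = 14·17 + 1 = 239, q_1 = 14·1 + 0 = 14 → 239/14
APPEND 33: p_2 = 33·239 + 17 = 7904, q_2 = 33·14 + 1 = 463 → 7904/463
APPEND 45: p_3 = 45·7904 + 239 = 355919, q_3 = 45·463 + 14 = 20849 → 355919/20849
APPEND 33: p_4 = 33·355919 + 7904 = 11753231, q_4 = 33·20849 + 463 = 688480 → 11753231/688480
APPEND 14: p_5 = 14·11753231 + 355919 = 164901153, q_5 = 14·688480 + 20849 = 9659569 → 164901153/9659569
APPEND 50: p_6 = 50·164901153 + 11753231 = 8256810881, q_6 = 50·9659569 + 688480 = 483666930 → 8256810881/483666930
APPEND 8: p_7 = 8·8256810881 + 164901153 = 66219388201, q_7 = 8·483666930 + 9659569 = 3878995009 → 66219388201/3878995009
APPEND 27: p_8 = 27·66219388201 + 8256810881 = 1796180292308, q_8 = 27·3878995009 + 483666930 = 105216532173 → 1796180292308/105216532173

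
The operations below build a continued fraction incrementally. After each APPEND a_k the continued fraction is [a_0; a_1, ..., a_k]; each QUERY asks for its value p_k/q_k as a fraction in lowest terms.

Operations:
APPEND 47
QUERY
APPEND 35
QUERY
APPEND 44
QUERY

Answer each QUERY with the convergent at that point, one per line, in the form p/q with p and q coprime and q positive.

APPEND 47: p_0 = 47·1 + 0 = 47, q_0 = 47·0 + 1 = 1 → 47/1
APPEND 35: p_1 = 35·47 + 1 = 1646, q_1 = 35·1 + 0 = 35 → 1646/35
APPEND 44: p_2 = 44·1646 + 47 = 72471, q_2 = 44·35 + 1 = 1541 → 72471/1541

47/1
1646/35
72471/1541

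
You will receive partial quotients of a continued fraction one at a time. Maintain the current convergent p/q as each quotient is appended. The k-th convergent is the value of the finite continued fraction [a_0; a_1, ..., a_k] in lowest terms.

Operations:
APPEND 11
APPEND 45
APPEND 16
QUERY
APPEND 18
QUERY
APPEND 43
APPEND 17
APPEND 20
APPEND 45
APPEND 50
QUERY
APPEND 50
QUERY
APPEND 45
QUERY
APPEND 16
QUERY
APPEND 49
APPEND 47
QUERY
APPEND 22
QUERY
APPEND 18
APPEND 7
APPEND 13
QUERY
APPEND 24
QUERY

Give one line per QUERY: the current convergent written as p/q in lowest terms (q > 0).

7947/721
143542/13023
4755629233513/431459499720
237876532053578/21581600346743
10709199571644523/971603475103155
171585069678365946/15567237201997223
395835332918822432165/35912579876731450077
8716795701827905083507/790840523514464868776
14584748876979305248132363/1323216791094301159394228
351143776948965901657807256/31857891120808701983946563

APPEND 11: p_0 = 11·1 + 0 = 11, q_0 = 11·0 + 1 = 1 → 11/1
APPEND 45: p_1 = 45·11 + 1 = 496, q_1 = 45·1 + 0 = 45 → 496/45
APPEND 16: p_2 = 16·496 + 11 = 7947, q_2 = 16·45 + 1 = 721 → 7947/721
APPEND 18: p_3 = 18·7947 + 496 = 143542, q_3 = 18·721 + 45 = 13023 → 143542/13023
APPEND 43: p_4 = 43·143542 + 7947 = 6180253, q_4 = 43·13023 + 721 = 560710 → 6180253/560710
APPEND 17: p_5 = 17·6180253 + 143542 = 105207843, q_5 = 17·560710 + 13023 = 9545093 → 105207843/9545093
APPEND 20: p_6 = 20·105207843 + 6180253 = 2110337113, q_6 = 20·9545093 + 560710 = 191462570 → 2110337113/191462570
APPEND 45: p_7 = 45·2110337113 + 105207843 = 95070377928, q_7 = 45·191462570 + 9545093 = 8625360743 → 95070377928/8625360743
APPEND 50: p_8 = 50·95070377928 + 2110337113 = 4755629233513, q_8 = 50·8625360743 + 191462570 = 431459499720 → 4755629233513/431459499720
APPEND 50: p_9 = 50·4755629233513 + 95070377928 = 237876532053578, q_9 = 50·431459499720 + 8625360743 = 21581600346743 → 237876532053578/21581600346743
APPEND 45: p_10 = 45·237876532053578 + 4755629233513 = 10709199571644523, q_10 = 45·21581600346743 + 431459499720 = 971603475103155 → 10709199571644523/971603475103155
APPEND 16: p_11 = 16·10709199571644523 + 237876532053578 = 171585069678365946, q_11 = 16·971603475103155 + 21581600346743 = 15567237201997223 → 171585069678365946/15567237201997223
APPEND 49: p_12 = 49·171585069678365946 + 10709199571644523 = 8418377613811575877, q_12 = 49·15567237201997223 + 971603475103155 = 763766226372967082 → 8418377613811575877/763766226372967082
APPEND 47: p_13 = 47·8418377613811575877 + 171585069678365946 = 395835332918822432165, q_13 = 47·763766226372967082 + 15567237201997223 = 35912579876731450077 → 395835332918822432165/35912579876731450077
APPEND 22: p_14 = 22·395835332918822432165 + 8418377613811575877 = 8716795701827905083507, q_14 = 22·35912579876731450077 + 763766226372967082 = 790840523514464868776 → 8716795701827905083507/790840523514464868776
APPEND 18: p_15 = 18·8716795701827905083507 + 395835332918822432165 = 157298157965821113935291, q_15 = 18·790840523514464868776 + 35912579876731450077 = 14271042003137099088045 → 157298157965821113935291/14271042003137099088045
APPEND 7: p_16 = 7·157298157965821113935291 + 8716795701827905083507 = 1109803901462575702630544, q_16 = 7·14271042003137099088045 + 790840523514464868776 = 100688134545474158485091 → 1109803901462575702630544/100688134545474158485091
APPEND 13: p_17 = 13·1109803901462575702630544 + 157298157965821113935291 = 14584748876979305248132363, q_17 = 13·100688134545474158485091 + 14271042003137099088045 = 1323216791094301159394228 → 14584748876979305248132363/1323216791094301159394228
APPEND 24: p_18 = 24·14584748876979305248132363 + 1109803901462575702630544 = 351143776948965901657807256, q_18 = 24·1323216791094301159394228 + 100688134545474158485091 = 31857891120808701983946563 → 351143776948965901657807256/31857891120808701983946563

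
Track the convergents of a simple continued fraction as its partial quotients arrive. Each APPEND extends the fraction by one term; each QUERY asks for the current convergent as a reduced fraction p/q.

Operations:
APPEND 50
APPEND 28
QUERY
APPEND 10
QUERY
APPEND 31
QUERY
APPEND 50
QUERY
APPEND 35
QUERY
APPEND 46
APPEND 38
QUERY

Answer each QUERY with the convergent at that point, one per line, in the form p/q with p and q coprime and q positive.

APPEND 50: p_0 = 50·1 + 0 = 50, q_0 = 50·0 + 1 = 1 → 50/1
APPEND 28: p_1 = 28·50 + 1 = 1401, q_1 = 28·1 + 0 = 28 → 1401/28
APPEND 10: p_2 = 10·1401 + 50 = 14060, q_2 = 10·28 + 1 = 281 → 14060/281
APPEND 31: p_3 = 31·14060 + 1401 = 437261, q_3 = 31·281 + 28 = 8739 → 437261/8739
APPEND 50: p_4 = 50·437261 + 14060 = 21877110, q_4 = 50·8739 + 281 = 437231 → 21877110/437231
APPEND 35: p_5 = 35·21877110 + 437261 = 766136111, q_5 = 35·437231 + 8739 = 15311824 → 766136111/15311824
APPEND 46: p_6 = 46·766136111 + 21877110 = 35264138216, q_6 = 46·15311824 + 437231 = 704781135 → 35264138216/704781135
APPEND 38: p_7 = 38·35264138216 + 766136111 = 1340803388319, q_7 = 38·704781135 + 15311824 = 26796994954 → 1340803388319/26796994954

1401/28
14060/281
437261/8739
21877110/437231
766136111/15311824
1340803388319/26796994954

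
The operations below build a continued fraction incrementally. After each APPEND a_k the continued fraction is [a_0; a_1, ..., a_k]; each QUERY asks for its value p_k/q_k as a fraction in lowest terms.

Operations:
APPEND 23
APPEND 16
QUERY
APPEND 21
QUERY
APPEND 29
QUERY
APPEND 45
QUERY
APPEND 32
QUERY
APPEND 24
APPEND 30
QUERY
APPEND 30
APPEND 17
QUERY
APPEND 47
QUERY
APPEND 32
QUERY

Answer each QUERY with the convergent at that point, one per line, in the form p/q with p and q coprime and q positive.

369/16
7772/337
225757/9789
10166837/440842
325564541/14116733
235037039171/10191389753
120236930185338/5213567285161
5658194653601837/245343743337591
181182465845444122/7856213354088073

APPEND 23: p_0 = 23·1 + 0 = 23, q_0 = 23·0 + 1 = 1 → 23/1
APPEND 16: p_1 = 16·23 + 1 = 369, q_1 = 16·1 + 0 = 16 → 369/16
APPEND 21: p_2 = 21·369 + 23 = 7772, q_2 = 21·16 + 1 = 337 → 7772/337
APPEND 29: p_3 = 29·7772 + 369 = 225757, q_3 = 29·337 + 16 = 9789 → 225757/9789
APPEND 45: p_4 = 45·225757 + 7772 = 10166837, q_4 = 45·9789 + 337 = 440842 → 10166837/440842
APPEND 32: p_5 = 32·10166837 + 225757 = 325564541, q_5 = 32·440842 + 9789 = 14116733 → 325564541/14116733
APPEND 24: p_6 = 24·325564541 + 10166837 = 7823715821, q_6 = 24·14116733 + 440842 = 339242434 → 7823715821/339242434
APPEND 30: p_7 = 30·7823715821 + 325564541 = 235037039171, q_7 = 30·339242434 + 14116733 = 10191389753 → 235037039171/10191389753
APPEND 30: p_8 = 30·235037039171 + 7823715821 = 7058934890951, q_8 = 30·10191389753 + 339242434 = 306080935024 → 7058934890951/306080935024
APPEND 17: p_9 = 17·7058934890951 + 235037039171 = 120236930185338, q_9 = 17·306080935024 + 10191389753 = 5213567285161 → 120236930185338/5213567285161
APPEND 47: p_10 = 47·120236930185338 + 7058934890951 = 5658194653601837, q_10 = 47·5213567285161 + 306080935024 = 245343743337591 → 5658194653601837/245343743337591
APPEND 32: p_11 = 32·5658194653601837 + 120236930185338 = 181182465845444122, q_11 = 32·245343743337591 + 5213567285161 = 7856213354088073 → 181182465845444122/7856213354088073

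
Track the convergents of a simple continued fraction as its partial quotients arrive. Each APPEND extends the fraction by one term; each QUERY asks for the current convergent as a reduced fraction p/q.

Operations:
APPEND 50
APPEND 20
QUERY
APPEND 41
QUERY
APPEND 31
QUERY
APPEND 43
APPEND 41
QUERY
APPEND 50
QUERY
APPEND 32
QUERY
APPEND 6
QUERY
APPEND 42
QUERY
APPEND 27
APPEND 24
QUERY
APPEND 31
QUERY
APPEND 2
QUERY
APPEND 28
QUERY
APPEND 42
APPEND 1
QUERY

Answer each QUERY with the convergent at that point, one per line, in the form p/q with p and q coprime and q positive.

APPEND 50: p_0 = 50·1 + 0 = 50, q_0 = 50·0 + 1 = 1 → 50/1
APPEND 20: p_1 = 20·50 + 1 = 1001, q_1 = 20·1 + 0 = 20 → 1001/20
APPEND 41: p_2 = 41·1001 + 50 = 41091, q_2 = 41·20 + 1 = 821 → 41091/821
APPEND 31: p_3 = 31·41091 + 1001 = 1274822, q_3 = 31·821 + 20 = 25471 → 1274822/25471
APPEND 43: p_4 = 43·1274822 + 41091 = 54858437, q_4 = 43·25471 + 821 = 1096074 → 54858437/1096074
APPEND 41: p_5 = 41·54858437 + 1274822 = 2250470739, q_5 = 41·1096074 + 25471 = 44964505 → 2250470739/44964505
APPEND 50: p_6 = 50·2250470739 + 54858437 = 112578395387, q_6 = 50·44964505 + 1096074 = 2249321324 → 112578395387/2249321324
APPEND 32: p_7 = 32·112578395387 + 2250470739 = 3604759123123, q_7 = 32·2249321324 + 44964505 = 72023246873 → 3604759123123/72023246873
APPEND 6: p_8 = 6·3604759123123 + 112578395387 = 21741133134125, q_8 = 6·72023246873 + 2249321324 = 434388802562 → 21741133134125/434388802562
APPEND 42: p_9 = 42·21741133134125 + 3604759123123 = 916732350756373, q_9 = 42·434388802562 + 72023246873 = 18316352954477 → 916732350756373/18316352954477
APPEND 27: p_10 = 27·916732350756373 + 21741133134125 = 24773514603556196, q_10 = 27·18316352954477 + 434388802562 = 494975918573441 → 24773514603556196/494975918573441
APPEND 24: p_11 = 24·24773514603556196 + 916732350756373 = 595481082836105077, q_11 = 24·494975918573441 + 18316352954477 = 11897738398717061 → 595481082836105077/11897738398717061
APPEND 31: p_12 = 31·595481082836105077 + 24773514603556196 = 18484687082522813583, q_12 = 31·11897738398717061 + 494975918573441 = 369324866278802332 → 18484687082522813583/369324866278802332
APPEND 2: p_13 = 2·18484687082522813583 + 595481082836105077 = 37564855247881732243, q_13 = 2·369324866278802332 + 11897738398717061 = 750547470956321725 → 37564855247881732243/750547470956321725
APPEND 28: p_14 = 28·37564855247881732243 + 18484687082522813583 = 1070300634023211316387, q_14 = 28·750547470956321725 + 369324866278802332 = 21384654053055810632 → 1070300634023211316387/21384654053055810632
APPEND 42: p_15 = 42·1070300634023211316387 + 37564855247881732243 = 44990191484222757020497, q_15 = 42·21384654053055810632 + 750547470956321725 = 898906017699300368269 → 44990191484222757020497/898906017699300368269
APPEND 1: p_16 = 1·44990191484222757020497 + 1070300634023211316387 = 46060492118245968336884, q_16 = 1·898906017699300368269 + 21384654053055810632 = 920290671752356178901 → 46060492118245968336884/920290671752356178901

1001/20
41091/821
1274822/25471
2250470739/44964505
112578395387/2249321324
3604759123123/72023246873
21741133134125/434388802562
916732350756373/18316352954477
595481082836105077/11897738398717061
18484687082522813583/369324866278802332
37564855247881732243/750547470956321725
1070300634023211316387/21384654053055810632
46060492118245968336884/920290671752356178901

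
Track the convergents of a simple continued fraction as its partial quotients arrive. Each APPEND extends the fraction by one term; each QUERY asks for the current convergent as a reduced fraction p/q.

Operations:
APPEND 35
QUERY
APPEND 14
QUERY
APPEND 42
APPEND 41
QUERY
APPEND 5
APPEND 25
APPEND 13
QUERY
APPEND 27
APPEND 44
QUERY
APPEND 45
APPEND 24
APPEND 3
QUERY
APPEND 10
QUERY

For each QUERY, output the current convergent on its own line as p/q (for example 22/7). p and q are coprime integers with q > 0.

APPEND 35: p_0 = 35·1 + 0 = 35, q_0 = 35·0 + 1 = 1 → 35/1
APPEND 14: p_1 = 14·35 + 1 = 491, q_1 = 14·1 + 0 = 14 → 491/14
APPEND 42: p_2 = 42·491 + 35 = 20657, q_2 = 42·14 + 1 = 589 → 20657/589
APPEND 41: p_3 = 41·20657 + 491 = 847428, q_3 = 41·589 + 14 = 24163 → 847428/24163
APPEND 5: p_4 = 5·847428 + 20657 = 4257797, q_4 = 5·24163 + 589 = 121404 → 4257797/121404
APPEND 25: p_5 = 25·4257797 + 847428 = 107292353, q_5 = 25·121404 + 24163 = 3059263 → 107292353/3059263
APPEND 13: p_6 = 13·107292353 + 4257797 = 1399058386, q_6 = 13·3059263 + 121404 = 39891823 → 1399058386/39891823
APPEND 27: p_7 = 27·1399058386 + 107292353 = 37881868775, q_7 = 27·39891823 + 3059263 = 1080138484 → 37881868775/1080138484
APPEND 44: p_8 = 44·37881868775 + 1399058386 = 1668201284486, q_8 = 44·1080138484 + 39891823 = 47565985119 → 1668201284486/47565985119
APPEND 45: p_9 = 45·1668201284486 + 37881868775 = 75106939670645, q_9 = 45·47565985119 + 1080138484 = 2141549468839 → 75106939670645/2141549468839
APPEND 24: p_10 = 24·75106939670645 + 1668201284486 = 1804234753379966, q_10 = 24·2141549468839 + 47565985119 = 51444753237255 → 1804234753379966/51444753237255
APPEND 3: p_11 = 3·1804234753379966 + 75106939670645 = 5487811199810543, q_11 = 3·51444753237255 + 2141549468839 = 156475809180604 → 5487811199810543/156475809180604
APPEND 10: p_12 = 10·5487811199810543 + 1804234753379966 = 56682346751485396, q_12 = 10·156475809180604 + 51444753237255 = 1616202845043295 → 56682346751485396/1616202845043295

35/1
491/14
847428/24163
1399058386/39891823
1668201284486/47565985119
5487811199810543/156475809180604
56682346751485396/1616202845043295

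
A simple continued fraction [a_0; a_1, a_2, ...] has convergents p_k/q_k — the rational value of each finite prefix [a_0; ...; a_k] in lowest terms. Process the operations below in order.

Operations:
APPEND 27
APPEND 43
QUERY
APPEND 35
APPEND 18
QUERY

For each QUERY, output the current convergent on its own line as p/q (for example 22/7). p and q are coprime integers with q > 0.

APPEND 27: p_0 = 27·1 + 0 = 27, q_0 = 27·0 + 1 = 1 → 27/1
APPEND 43: p_1 = 43·27 + 1 = 1162, q_1 = 43·1 + 0 = 43 → 1162/43
APPEND 35: p_2 = 35·1162 + 27 = 40697, q_2 = 35·43 + 1 = 1506 → 40697/1506
APPEND 18: p_3 = 18·40697 + 1162 = 733708, q_3 = 18·1506 + 43 = 27151 → 733708/27151

1162/43
733708/27151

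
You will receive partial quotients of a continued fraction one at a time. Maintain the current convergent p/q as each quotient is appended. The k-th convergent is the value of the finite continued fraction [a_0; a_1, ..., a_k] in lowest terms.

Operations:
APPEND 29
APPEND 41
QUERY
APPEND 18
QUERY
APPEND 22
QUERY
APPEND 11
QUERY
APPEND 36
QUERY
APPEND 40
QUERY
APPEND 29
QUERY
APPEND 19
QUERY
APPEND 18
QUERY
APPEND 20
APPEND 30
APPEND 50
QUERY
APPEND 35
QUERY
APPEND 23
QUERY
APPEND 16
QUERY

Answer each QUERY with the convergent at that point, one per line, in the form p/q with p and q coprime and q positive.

APPEND 29: p_0 = 29·1 + 0 = 29, q_0 = 29·0 + 1 = 1 → 29/1
APPEND 41: p_1 = 41·29 + 1 = 1190, q_1 = 41·1 + 0 = 41 → 1190/41
APPEND 18: p_2 = 18·1190 + 29 = 21449, q_2 = 18·41 + 1 = 739 → 21449/739
APPEND 22: p_3 = 22·21449 + 1190 = 473068, q_3 = 22·739 + 41 = 16299 → 473068/16299
APPEND 11: p_4 = 11·473068 + 21449 = 5225197, q_4 = 11·16299 + 739 = 180028 → 5225197/180028
APPEND 36: p_5 = 36·5225197 + 473068 = 188580160, q_5 = 36·180028 + 16299 = 6497307 → 188580160/6497307
APPEND 40: p_6 = 40·188580160 + 5225197 = 7548431597, q_6 = 40·6497307 + 180028 = 260072308 → 7548431597/260072308
APPEND 29: p_7 = 29·7548431597 + 188580160 = 219093096473, q_7 = 29·260072308 + 6497307 = 7548594239 → 219093096473/7548594239
APPEND 19: p_8 = 19·219093096473 + 7548431597 = 4170317264584, q_8 = 19·7548594239 + 260072308 = 143683362849 → 4170317264584/143683362849
APPEND 18: p_9 = 18·4170317264584 + 219093096473 = 75284803858985, q_9 = 18·143683362849 + 7548594239 = 2593849125521 → 75284803858985/2593849125521
APPEND 20: p_10 = 20·75284803858985 + 4170317264584 = 1509866394444284, q_10 = 20·2593849125521 + 143683362849 = 52020665873269 → 1509866394444284/52020665873269
APPEND 30: p_11 = 30·1509866394444284 + 75284803858985 = 45371276637187505, q_11 = 30·52020665873269 + 2593849125521 = 1563213825323591 → 45371276637187505/1563213825323591
APPEND 50: p_12 = 50·45371276637187505 + 1509866394444284 = 2270073698253819534, q_12 = 50·1563213825323591 + 52020665873269 = 78212711932052819 → 2270073698253819534/78212711932052819
APPEND 35: p_13 = 35·2270073698253819534 + 45371276637187505 = 79497950715520871195, q_13 = 35·78212711932052819 + 1563213825323591 = 2739008131447172256 → 79497950715520871195/2739008131447172256
APPEND 23: p_14 = 23·79497950715520871195 + 2270073698253819534 = 1830722940155233857019, q_14 = 23·2739008131447172256 + 78212711932052819 = 63075399735217014707 → 1830722940155233857019/63075399735217014707
APPEND 16: p_15 = 16·1830722940155233857019 + 79497950715520871195 = 29371064993199262583499, q_15 = 16·63075399735217014707 + 2739008131447172256 = 1011945403894919407568 → 29371064993199262583499/1011945403894919407568

1190/41
21449/739
473068/16299
5225197/180028
188580160/6497307
7548431597/260072308
219093096473/7548594239
4170317264584/143683362849
75284803858985/2593849125521
2270073698253819534/78212711932052819
79497950715520871195/2739008131447172256
1830722940155233857019/63075399735217014707
29371064993199262583499/1011945403894919407568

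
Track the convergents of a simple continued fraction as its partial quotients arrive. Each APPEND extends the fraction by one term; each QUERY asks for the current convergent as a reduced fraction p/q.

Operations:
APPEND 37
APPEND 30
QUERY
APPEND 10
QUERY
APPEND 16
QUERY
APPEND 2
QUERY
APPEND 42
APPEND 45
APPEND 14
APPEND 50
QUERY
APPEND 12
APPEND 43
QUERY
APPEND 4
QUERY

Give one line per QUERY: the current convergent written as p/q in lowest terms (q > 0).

APPEND 37: p_0 = 37·1 + 0 = 37, q_0 = 37·0 + 1 = 1 → 37/1
APPEND 30: p_1 = 30·37 + 1 = 1111, q_1 = 30·1 + 0 = 30 → 1111/30
APPEND 10: p_2 = 10·1111 + 37 = 11147, q_2 = 10·30 + 1 = 301 → 11147/301
APPEND 16: p_3 = 16·11147 + 1111 = 179463, q_3 = 16·301 + 30 = 4846 → 179463/4846
APPEND 2: p_4 = 2·179463 + 11147 = 370073, q_4 = 2·4846 + 301 = 9993 → 370073/9993
APPEND 42: p_5 = 42·370073 + 179463 = 15722529, q_5 = 42·9993 + 4846 = 424552 → 15722529/424552
APPEND 45: p_6 = 45·15722529 + 370073 = 707883878, q_6 = 45·424552 + 9993 = 19114833 → 707883878/19114833
APPEND 14: p_7 = 14·707883878 + 15722529 = 9926096821, q_7 = 14·19114833 + 424552 = 268032214 → 9926096821/268032214
APPEND 50: p_8 = 50·9926096821 + 707883878 = 497012724928, q_8 = 50·268032214 + 19114833 = 13420725533 → 497012724928/13420725533
APPEND 12: p_9 = 12·497012724928 + 9926096821 = 5974078795957, q_9 = 12·13420725533 + 268032214 = 161316738610 → 5974078795957/161316738610
APPEND 43: p_10 = 43·5974078795957 + 497012724928 = 257382400951079, q_10 = 43·161316738610 + 13420725533 = 6950040485763 → 257382400951079/6950040485763
APPEND 4: p_11 = 4·257382400951079 + 5974078795957 = 1035503682600273, q_11 = 4·6950040485763 + 161316738610 = 27961478681662 → 1035503682600273/27961478681662

1111/30
11147/301
179463/4846
370073/9993
497012724928/13420725533
257382400951079/6950040485763
1035503682600273/27961478681662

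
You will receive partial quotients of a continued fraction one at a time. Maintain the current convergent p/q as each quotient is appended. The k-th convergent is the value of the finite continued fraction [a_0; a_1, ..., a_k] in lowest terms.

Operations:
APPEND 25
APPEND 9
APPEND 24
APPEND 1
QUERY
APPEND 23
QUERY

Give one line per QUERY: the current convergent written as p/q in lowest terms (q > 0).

APPEND 25: p_0 = 25·1 + 0 = 25, q_0 = 25·0 + 1 = 1 → 25/1
APPEND 9: p_1 = 9·25 + 1 = 226, q_1 = 9·1 + 0 = 9 → 226/9
APPEND 24: p_2 = 24·226 + 25 = 5449, q_2 = 24·9 + 1 = 217 → 5449/217
APPEND 1: p_3 = 1·5449 + 226 = 5675, q_3 = 1·217 + 9 = 226 → 5675/226
APPEND 23: p_4 = 23·5675 + 5449 = 135974, q_4 = 23·226 + 217 = 5415 → 135974/5415

5675/226
135974/5415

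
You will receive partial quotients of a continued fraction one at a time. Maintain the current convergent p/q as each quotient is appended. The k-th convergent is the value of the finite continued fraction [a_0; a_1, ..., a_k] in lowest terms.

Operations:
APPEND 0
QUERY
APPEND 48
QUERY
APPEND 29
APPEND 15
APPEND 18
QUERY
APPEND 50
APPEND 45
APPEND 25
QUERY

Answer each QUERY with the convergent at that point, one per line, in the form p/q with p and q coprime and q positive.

0/1
1/48
7877/378367
444162961/21335103093

APPEND 0: p_0 = 0·1 + 0 = 0, q_0 = 0·0 + 1 = 1 → 0/1
APPEND 48: p_1 = 48·0 + 1 = 1, q_1 = 48·1 + 0 = 48 → 1/48
APPEND 29: p_2 = 29·1 + 0 = 29, q_2 = 29·48 + 1 = 1393 → 29/1393
APPEND 15: p_3 = 15·29 + 1 = 436, q_3 = 15·1393 + 48 = 20943 → 436/20943
APPEND 18: p_4 = 18·436 + 29 = 7877, q_4 = 18·20943 + 1393 = 378367 → 7877/378367
APPEND 50: p_5 = 50·7877 + 436 = 394286, q_5 = 50·378367 + 20943 = 18939293 → 394286/18939293
APPEND 45: p_6 = 45·394286 + 7877 = 17750747, q_6 = 45·18939293 + 378367 = 852646552 → 17750747/852646552
APPEND 25: p_7 = 25·17750747 + 394286 = 444162961, q_7 = 25·852646552 + 18939293 = 21335103093 → 444162961/21335103093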